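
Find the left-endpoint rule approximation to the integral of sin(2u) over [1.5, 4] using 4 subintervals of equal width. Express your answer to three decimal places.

Δu = (4 − 1.5)/4 = 0.625.
Left endpoints: 1.5, 2.125, 2.75, 3.375.
f(1.5) ≈ 0.141, f(2.125) ≈ -0.895, f(2.75) ≈ -0.706, f(3.375) ≈ 0.450.
Sum = Δu · [f(1.5) + f(2.125) + f(2.75) + f(3.375)].
Sum ≈ -0.631.

-0.631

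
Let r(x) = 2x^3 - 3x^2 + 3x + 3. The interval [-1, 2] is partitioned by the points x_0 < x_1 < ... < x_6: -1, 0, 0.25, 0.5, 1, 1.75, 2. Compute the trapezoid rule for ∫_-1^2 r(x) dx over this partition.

Subinterval widths: 1, 0.25, 0.25, 0.5, 0.75, 0.25.
r(-1) = -5, r(0) = 3, r(0.25) = 3.59375, r(0.5) = 4, r(1) = 5, r(1.75) = 9.78125, r(2) = 13.
On each subinterval the trapezoid contributes (Δx_i/2)·[r(x_{i-1}) + r(x_i)].
Sum = 11.4140625.

11.4140625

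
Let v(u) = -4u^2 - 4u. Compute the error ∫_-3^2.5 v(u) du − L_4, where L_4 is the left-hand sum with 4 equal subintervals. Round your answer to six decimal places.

Exact integral: ∫_-3^2.5 v(u) du ≈ -51.33333333.
L_4 = -50.703125.
Error ≈ -51.33333333 − (-50.703125) ≈ -0.630208.

-0.630208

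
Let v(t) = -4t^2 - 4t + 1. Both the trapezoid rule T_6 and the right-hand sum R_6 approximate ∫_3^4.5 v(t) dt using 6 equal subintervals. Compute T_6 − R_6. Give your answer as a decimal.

T_6 = -106.5625.
R_6 = -112.9375.
T_6 − R_6 = 6.375.

6.375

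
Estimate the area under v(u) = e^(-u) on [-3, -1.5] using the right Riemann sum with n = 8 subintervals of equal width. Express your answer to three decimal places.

14.187

Δu = (-1.5 − (-3))/8 = 0.1875.
Right endpoints: -2.8125, -2.625, -2.4375, -2.25, -2.0625, -1.875, -1.6875, -1.5.
v(-2.8125) ≈ 16.651, v(-2.625) ≈ 13.805, v(-2.4375) ≈ 11.444, v(-2.25) ≈ 9.488, v(-2.0625) ≈ 7.866, v(-1.875) ≈ 6.521, v(-1.6875) ≈ 5.406, v(-1.5) ≈ 4.482.
Sum = Δu · [v(-2.8125) + v(-2.625) + v(-2.4375) + ...].
Sum ≈ 14.187.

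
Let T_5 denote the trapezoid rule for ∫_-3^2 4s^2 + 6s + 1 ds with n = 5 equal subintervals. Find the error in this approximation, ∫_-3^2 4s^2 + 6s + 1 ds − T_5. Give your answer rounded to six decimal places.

Exact integral: ∫_-3^2 f(s) ds ≈ 36.66666667.
T_5 = 40.
Error ≈ 36.66666667 − 40 ≈ -3.333333.

-3.333333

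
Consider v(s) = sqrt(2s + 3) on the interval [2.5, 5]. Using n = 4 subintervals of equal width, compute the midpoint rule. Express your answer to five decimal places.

Δs = (5 − 2.5)/4 = 0.625.
Midpoints: 2.8125, 3.4375, 4.0625, 4.6875.
v(2.8125) ≈ 2.93684, v(3.4375) ≈ 3.14245, v(4.0625) ≈ 3.33542, v(4.6875) ≈ 3.51781.
Sum = Δs · [v(2.8125) + v(3.4375) + v(4.0625) + v(4.6875)].
Sum ≈ 8.08282.

8.08282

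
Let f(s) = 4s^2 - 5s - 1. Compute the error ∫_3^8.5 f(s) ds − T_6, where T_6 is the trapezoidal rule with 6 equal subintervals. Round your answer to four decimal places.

Exact integral: ∫_3^8.5 f(s) ds ≈ 619.208333.
T_6 ≈ 622.289352.
Error ≈ 619.208333 − 622.289352 ≈ -3.0810.

-3.0810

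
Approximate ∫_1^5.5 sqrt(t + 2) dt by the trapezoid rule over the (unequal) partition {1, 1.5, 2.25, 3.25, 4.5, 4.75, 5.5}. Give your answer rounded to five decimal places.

Subinterval widths: 0.5, 0.75, 1, 1.25, 0.25, 0.75.
f(1) ≈ 1.73205, f(1.5) ≈ 1.87083, f(2.25) ≈ 2.06155, f(3.25) ≈ 2.29129, f(4.5) ≈ 2.54951, f(4.75) ≈ 2.59808, f(5.5) ≈ 2.73861.
On each subinterval the trapezoid contributes (Δt_i/2)·[f(t_{i-1}) + f(t_i)].
Sum ≈ 10.22199.

10.22199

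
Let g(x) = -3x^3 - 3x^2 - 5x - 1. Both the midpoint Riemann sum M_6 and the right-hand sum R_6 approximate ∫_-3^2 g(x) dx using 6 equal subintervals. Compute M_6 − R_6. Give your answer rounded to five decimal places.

46.61458

M_6 ≈ 20.8159722.
R_6 ≈ -25.7986111.
M_6 − R_6 ≈ 46.61458.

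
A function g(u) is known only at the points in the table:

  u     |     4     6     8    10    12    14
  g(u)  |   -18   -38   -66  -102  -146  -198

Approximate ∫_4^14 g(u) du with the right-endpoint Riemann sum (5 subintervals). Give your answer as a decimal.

Δu = 2.
Sum = 2·[(-38) + (-66) + (-102) + (-146) + (-198)] = -1100.

-1100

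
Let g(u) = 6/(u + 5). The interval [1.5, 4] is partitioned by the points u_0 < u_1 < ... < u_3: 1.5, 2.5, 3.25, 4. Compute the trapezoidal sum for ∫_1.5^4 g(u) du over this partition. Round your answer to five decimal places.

Subinterval widths: 1, 0.75, 0.75.
g(1.5) = 12/13, g(2.5) = 0.8, g(3.25) = 8/11, g(4) = 2/3.
On each subinterval the trapezoid contributes (Δu_i/2)·[g(u_{i-1}) + g(u_i)].
Sum ≈ 1.95699.

1.95699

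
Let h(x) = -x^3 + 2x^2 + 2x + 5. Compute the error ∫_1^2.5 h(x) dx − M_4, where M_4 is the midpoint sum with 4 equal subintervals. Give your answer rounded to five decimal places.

Exact integral: ∫_1^2.5 h(x) dx = 12.984375.
M_4 ≈ 13.0415039.
Error ≈ 12.984375 − 13.0415039 ≈ -0.05713.

-0.05713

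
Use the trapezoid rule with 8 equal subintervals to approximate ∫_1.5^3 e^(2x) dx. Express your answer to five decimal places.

193.91253

Δx = (3 − 1.5)/8 = 0.1875.
f(1.5) ≈ 20.08554, f(1.6875) ≈ 29.22428, f(1.875) ≈ 42.52108, f(2.0625) ≈ 61.86781, f(2.25) ≈ 90.01713, f(2.4375) ≈ 130.97415, f(2.625) ≈ 190.56627, f(2.8125) ≈ 277.27228, f(3) ≈ 403.42879.
T_8 = (Δx/2)·[f(x_0) + 2f(x_1) + ... + 2f(x_{7}) + f(x_8)].
Sum ≈ 193.91253.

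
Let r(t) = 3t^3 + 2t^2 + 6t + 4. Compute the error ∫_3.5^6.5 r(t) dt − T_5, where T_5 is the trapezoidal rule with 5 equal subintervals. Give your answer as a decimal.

Exact integral: ∫_3.5^6.5 r(t) dt = 1482.75.
T_5 = 1491.21.
Error = 1482.75 − 1491.21 = -8.46.

-8.46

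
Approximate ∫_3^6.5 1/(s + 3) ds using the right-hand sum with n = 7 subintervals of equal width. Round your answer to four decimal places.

0.4445

Δs = (6.5 − 3)/7 = 0.5.
Right endpoints: 3.5, 4, 4.5, 5, 5.5, 6, 6.5.
f(3.5) = 2/13, f(4) = 1/7, f(4.5) = 2/15, f(5) = 0.125, f(5.5) = 2/17, f(6) = 1/9, f(6.5) = 2/19.
Sum = Δs · [f(3.5) + f(4) + f(4.5) + ...].
Sum ≈ 0.4445.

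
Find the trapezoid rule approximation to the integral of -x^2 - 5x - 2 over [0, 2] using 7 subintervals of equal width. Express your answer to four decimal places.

-16.6939

Δx = (2 − 0)/7 = 2/7.
f(0) = -2, f(2/7) = -172/49, f(4/7) = -254/49, f(6/7) = -344/49, f(8/7) = -442/49, f(10/7) = -548/49, f(12/7) = -662/49, f(2) = -16.
T_7 = (Δx/2)·[f(x_0) + 2f(x_1) + ... + 2f(x_{6}) + f(x_7)].
Sum ≈ -16.6939.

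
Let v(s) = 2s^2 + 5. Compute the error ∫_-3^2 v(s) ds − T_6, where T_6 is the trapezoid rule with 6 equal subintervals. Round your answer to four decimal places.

-1.1574

Exact integral: ∫_-3^2 v(s) ds ≈ 48.333333.
T_6 ≈ 49.490741.
Error ≈ 48.333333 − 49.490741 ≈ -1.1574.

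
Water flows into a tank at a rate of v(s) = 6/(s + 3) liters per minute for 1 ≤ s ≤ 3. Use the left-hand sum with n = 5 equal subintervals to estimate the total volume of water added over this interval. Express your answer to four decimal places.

2.5356

Δs = (3 − 1)/5 = 0.4.
Left endpoints: 1, 1.4, 1.8, 2.2, 2.6.
v(1) = 1.5, v(1.4) = 15/11, v(1.8) = 1.25, v(2.2) = 15/13, v(2.6) = 15/14.
Sum = Δs · [v(1) + v(1.4) + v(1.8) + v(2.2) + v(2.6)].
Sum ≈ 2.5356.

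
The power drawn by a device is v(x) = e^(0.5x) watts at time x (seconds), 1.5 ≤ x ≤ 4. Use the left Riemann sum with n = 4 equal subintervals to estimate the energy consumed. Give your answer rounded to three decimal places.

8.982

Δx = (4 − 1.5)/4 = 0.625.
Left endpoints: 1.5, 2.125, 2.75, 3.375.
v(1.5) ≈ 2.117, v(2.125) ≈ 2.894, v(2.75) ≈ 3.955, v(3.375) ≈ 5.406.
Sum = Δx · [v(1.5) + v(2.125) + v(2.75) + v(3.375)].
Sum ≈ 8.982.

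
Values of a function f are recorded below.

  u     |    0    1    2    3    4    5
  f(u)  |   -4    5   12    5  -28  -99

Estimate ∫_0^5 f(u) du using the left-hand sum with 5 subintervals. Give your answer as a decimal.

Δu = 1.
Sum = 1·[(-4) + 5 + 12 + 5 + (-28)] = -10.

-10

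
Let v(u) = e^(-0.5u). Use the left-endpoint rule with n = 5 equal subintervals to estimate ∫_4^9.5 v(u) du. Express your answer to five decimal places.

Δu = (9.5 − 4)/5 = 1.1.
Left endpoints: 4, 5.1, 6.2, 7.3, 8.4.
v(4) ≈ 0.13534, v(5.1) ≈ 0.07808, v(6.2) ≈ 0.04505, v(7.3) ≈ 0.02599, v(8.4) ≈ 0.01500.
Sum = Δu · [v(4) + v(5.1) + v(6.2) + v(7.3) + v(8.4)].
Sum ≈ 0.32940.

0.32940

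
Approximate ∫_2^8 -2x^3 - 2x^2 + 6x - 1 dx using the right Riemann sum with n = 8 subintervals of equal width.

-2629.5

Δx = (8 − 2)/8 = 0.75.
Right endpoints: 2.75, 3.5, 4.25, 5, 5.75, 6.5, 7.25, 8.
f(2.75) = -41.21875, f(3.5) = -90.25, f(4.25) = -165.15625, f(5) = -271, f(5.75) = -412.84375, f(6.5) = -595.75, f(7.25) = -824.78125, f(8) = -1105.
Sum = Δx · [f(2.75) + f(3.5) + f(4.25) + ...].
Sum = -2629.5.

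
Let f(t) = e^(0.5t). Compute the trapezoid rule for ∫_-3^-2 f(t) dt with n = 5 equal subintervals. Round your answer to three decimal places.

Δt = (-2 − (-3))/5 = 0.2.
f(-3) ≈ 0.223, f(-2.8) ≈ 0.247, f(-2.6) ≈ 0.273, f(-2.4) ≈ 0.301, f(-2.2) ≈ 0.333, f(-2) ≈ 0.368.
T_5 = (Δt/2)·[f(t_0) + 2f(t_1) + ... + 2f(t_{4}) + f(t_5)].
Sum ≈ 0.290.

0.290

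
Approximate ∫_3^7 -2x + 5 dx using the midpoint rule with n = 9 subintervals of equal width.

Δx = (7 − 3)/9 = 4/9.
Midpoints: 29/9, 11/3, 37/9, 41/9, 5, 49/9, 53/9, 19/3, 61/9.
f(29/9) = -13/9, f(11/3) = -7/3, f(37/9) = -29/9, f(41/9) = -37/9, f(5) = -5, f(49/9) = -53/9, f(53/9) = -61/9, f(19/3) = -23/3, f(61/9) = -77/9.
Sum = Δx · [f(29/9) + f(11/3) + f(37/9) + ...].
Sum = -20.

-20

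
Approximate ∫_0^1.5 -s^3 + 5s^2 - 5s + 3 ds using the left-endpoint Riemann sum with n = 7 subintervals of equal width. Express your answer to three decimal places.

3.226

Δs = (1.5 − 0)/7 = 3/14.
Left endpoints: 0, 3/14, 3/7, 9/14, 6/7, 15/14, 9/7.
f(0) = 3, f(3/14) = 5895/2744, f(3/7) = 582/343, f(9/14) = 4353/2744, f(6/7) = 603/343, f(15/14) = 5907/2744, f(9/7) = 930/343.
Sum = Δs · [f(0) + f(3/14) + f(3/7) + ...].
Sum ≈ 3.226.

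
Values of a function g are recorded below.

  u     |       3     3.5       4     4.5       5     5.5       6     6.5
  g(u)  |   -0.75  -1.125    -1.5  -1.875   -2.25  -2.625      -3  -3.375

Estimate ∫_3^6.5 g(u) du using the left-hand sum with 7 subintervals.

-6.5625

Δu = 0.5.
Sum = 0.5·[(-0.75) + (-1.125) + (-1.5) + (-1.875) + (-2.25) + (-2.625) + (-3)] = -6.5625.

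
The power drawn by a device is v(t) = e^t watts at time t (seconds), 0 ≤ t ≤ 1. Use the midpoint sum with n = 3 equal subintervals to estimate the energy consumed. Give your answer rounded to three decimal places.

1.710

Δt = (1 − 0)/3 = 1/3.
Midpoints: 1/6, 0.5, 5/6.
v(1/6) ≈ 1.181, v(0.5) ≈ 1.649, v(5/6) ≈ 2.301.
Sum = Δt · [v(1/6) + v(0.5) + v(5/6)].
Sum ≈ 1.710.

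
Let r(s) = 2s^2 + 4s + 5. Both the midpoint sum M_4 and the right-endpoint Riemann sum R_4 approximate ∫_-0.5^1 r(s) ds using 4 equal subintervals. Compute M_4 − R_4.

M_4 = 9.71484375.
R_4 = 11.2265625.
M_4 − R_4 = -1.51171875.

-1.51171875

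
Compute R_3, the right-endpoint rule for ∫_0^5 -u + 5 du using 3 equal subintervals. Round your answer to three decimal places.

Δu = (5 − 0)/3 = 5/3.
Right endpoints: 5/3, 10/3, 5.
f(5/3) = 10/3, f(10/3) = 5/3, f(5) = 0.
Sum = Δu · [f(5/3) + f(10/3) + f(5)].
Sum ≈ 8.333.

8.333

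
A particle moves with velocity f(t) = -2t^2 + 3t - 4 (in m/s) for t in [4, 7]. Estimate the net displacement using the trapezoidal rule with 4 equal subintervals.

-149.0625

Δt = (7 − 4)/4 = 0.75.
f(4) = -24, f(4.75) = -34.875, f(5.5) = -48, f(6.25) = -63.375, f(7) = -81.
T_4 = (Δt/2)·[f(t_0) + 2f(t_1) + 2f(t_2) + 2f(t_3) + f(t_4)].
Sum = -149.0625.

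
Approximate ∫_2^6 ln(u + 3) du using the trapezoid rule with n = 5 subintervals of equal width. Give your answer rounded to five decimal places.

Δu = (6 − 2)/5 = 0.8.
f(2) ≈ 1.60944, f(2.8) ≈ 1.75786, f(3.6) ≈ 1.88707, f(4.4) ≈ 2.00148, f(5.2) ≈ 2.10413, f(6) ≈ 2.19722.
T_5 = (Δu/2)·[f(u_0) + 2f(u_1) + ... + 2f(u_{4}) + f(u_5)].
Sum ≈ 7.72310.

7.72310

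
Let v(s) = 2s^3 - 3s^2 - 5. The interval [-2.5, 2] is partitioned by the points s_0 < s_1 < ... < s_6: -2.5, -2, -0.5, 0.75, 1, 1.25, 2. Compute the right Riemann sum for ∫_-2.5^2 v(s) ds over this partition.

-36.5

Subinterval widths: 0.5, 1.5, 1.25, 0.25, 0.25, 0.75.
Right endpoints: -2, -0.5, 0.75, 1, 1.25, 2.
v(-2) = -33, v(-0.5) = -6, v(0.75) = -5.84375, v(1) = -6, v(1.25) = -5.78125, v(2) = -1.
Sum = Σ Δs_i · v(s_i).
Sum = -36.5.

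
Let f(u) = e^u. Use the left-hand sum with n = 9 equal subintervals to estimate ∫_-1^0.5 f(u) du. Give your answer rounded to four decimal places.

Δu = (0.5 − (-1))/9 = 1/6.
Left endpoints: -1, -5/6, -2/3, -0.5, -1/3, -1/6, 0, 1/6, 1/3.
f(-1) ≈ 0.3679, f(-5/6) ≈ 0.4346, f(-2/3) ≈ 0.5134, f(-0.5) ≈ 0.6065, f(-1/3) ≈ 0.7165, f(-1/6) ≈ 0.8465, f(0) ≈ 1.0000, f(1/6) ≈ 1.1814, f(1/3) ≈ 1.3956.
Sum = Δu · [f(-1) + f(-5/6) + f(-2/3) + ...].
Sum ≈ 1.1771.

1.1771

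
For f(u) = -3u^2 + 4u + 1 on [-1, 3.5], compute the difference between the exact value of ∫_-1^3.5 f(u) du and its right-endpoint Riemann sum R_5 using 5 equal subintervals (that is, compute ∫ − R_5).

8.91

Exact integral: ∫_-1^3.5 f(u) du = -16.875.
R_5 = -25.785.
Error = -16.875 − (-25.785) = 8.91.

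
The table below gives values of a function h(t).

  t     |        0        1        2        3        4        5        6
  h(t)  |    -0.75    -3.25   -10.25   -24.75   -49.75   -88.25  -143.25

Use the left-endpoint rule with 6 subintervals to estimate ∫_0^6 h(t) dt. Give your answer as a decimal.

-177

Δt = 1.
Sum = 1·[(-0.75) + (-3.25) + (-10.25) + (-24.75) + (-49.75) + (-88.25)] = -177.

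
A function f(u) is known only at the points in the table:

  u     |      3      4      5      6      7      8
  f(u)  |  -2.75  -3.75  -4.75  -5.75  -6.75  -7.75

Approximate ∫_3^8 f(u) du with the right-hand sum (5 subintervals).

-28.75

Δu = 1.
Sum = 1·[(-3.75) + (-4.75) + (-5.75) + (-6.75) + (-7.75)] = -28.75.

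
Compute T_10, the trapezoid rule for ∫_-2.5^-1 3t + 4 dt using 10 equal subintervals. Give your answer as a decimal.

-1.875

Δt = (-1 − (-2.5))/10 = 0.15.
f(-2.5) = -3.5, f(-2.35) = -3.05, f(-2.2) = -2.6, f(-2.05) = -2.15, f(-1.9) = -1.7, f(-1.75) = -1.25, f(-1.6) = -0.8, f(-1.45) = -0.35, f(-1.3) = 0.1, f(-1.15) = 0.55, f(-1) = 1.
T_10 = (Δt/2)·[f(t_0) + 2f(t_1) + ... + 2f(t_{9}) + f(t_10)].
Sum = -1.875.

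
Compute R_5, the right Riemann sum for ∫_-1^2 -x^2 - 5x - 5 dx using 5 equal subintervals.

Δx = (2 − (-1))/5 = 0.6.
Right endpoints: -0.4, 0.2, 0.8, 1.4, 2.
f(-0.4) = -3.16, f(0.2) = -6.04, f(0.8) = -9.64, f(1.4) = -13.96, f(2) = -19.
Sum = Δx · [f(-0.4) + f(0.2) + f(0.8) + f(1.4) + f(2)].
Sum = -31.08.

-31.08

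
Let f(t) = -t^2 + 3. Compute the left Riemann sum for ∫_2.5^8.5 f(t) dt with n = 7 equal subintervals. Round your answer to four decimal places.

-153.9490

Δt = (8.5 − 2.5)/7 = 6/7.
Left endpoints: 2.5, 47/14, 59/14, 71/14, 83/14, 95/14, 107/14.
f(2.5) = -3.25, f(47/14) = -1621/196, f(59/14) = -2893/196, f(71/14) = -4453/196, f(83/14) = -6301/196, f(95/14) = -8437/196, f(107/14) = -10861/196.
Sum = Δt · [f(2.5) + f(47/14) + f(59/14) + ...].
Sum ≈ -153.9490.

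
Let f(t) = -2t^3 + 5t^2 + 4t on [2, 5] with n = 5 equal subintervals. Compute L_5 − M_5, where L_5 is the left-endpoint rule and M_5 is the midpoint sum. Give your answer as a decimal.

30.78

L_5 = -35.28.
M_5 = -66.06.
L_5 − M_5 = 30.78.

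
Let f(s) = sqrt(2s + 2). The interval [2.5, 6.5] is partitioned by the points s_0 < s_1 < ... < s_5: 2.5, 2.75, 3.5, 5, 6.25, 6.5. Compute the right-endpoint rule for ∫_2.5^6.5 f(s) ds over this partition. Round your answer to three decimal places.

13.859

Subinterval widths: 0.25, 0.75, 1.5, 1.25, 0.25.
Right endpoints: 2.75, 3.5, 5, 6.25, 6.5.
f(2.75) ≈ 2.739, f(3.5) ≈ 3.000, f(5) ≈ 3.464, f(6.25) ≈ 3.808, f(6.5) ≈ 3.873.
Sum = Σ Δs_i · f(s_i).
Sum ≈ 13.859.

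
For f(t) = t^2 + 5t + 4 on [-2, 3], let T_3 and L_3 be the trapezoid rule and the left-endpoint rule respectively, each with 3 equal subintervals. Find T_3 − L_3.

T_3 ≈ 46.481481.
L_3 ≈ 21.481481.
T_3 − L_3 = 25.

25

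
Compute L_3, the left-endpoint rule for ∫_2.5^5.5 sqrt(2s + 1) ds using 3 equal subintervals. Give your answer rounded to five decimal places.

8.44019

Δs = (5.5 − 2.5)/3 = 1.
Left endpoints: 2.5, 3.5, 4.5.
f(2.5) ≈ 2.44949, f(3.5) ≈ 2.82843, f(4.5) ≈ 3.16228.
Sum = Δs · [f(2.5) + f(3.5) + f(4.5)].
Sum ≈ 8.44019.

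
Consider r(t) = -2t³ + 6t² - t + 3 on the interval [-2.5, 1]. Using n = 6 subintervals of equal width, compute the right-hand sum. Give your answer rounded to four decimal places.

47.5842

Δt = (1 − (-2.5))/6 = 7/12.
Right endpoints: -23/12, -4/3, -0.75, -1/6, 5/12, 1.
r(-23/12) = 35459/864, r(-4/3) = 533/27, r(-0.75) = 7.96875, r(-1/6) = 361/108, r(5/12) = 3007/864, r(1) = 6.
Sum = Δt · [r(-23/12) + r(-4/3) + r(-0.75) + ...].
Sum ≈ 47.5842.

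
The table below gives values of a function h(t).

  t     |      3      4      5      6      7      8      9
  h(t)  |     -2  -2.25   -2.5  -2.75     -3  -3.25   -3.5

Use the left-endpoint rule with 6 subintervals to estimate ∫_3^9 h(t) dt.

Δt = 1.
Sum = 1·[(-2) + (-2.25) + (-2.5) + (-2.75) + (-3) + (-3.25)] = -15.75.

-15.75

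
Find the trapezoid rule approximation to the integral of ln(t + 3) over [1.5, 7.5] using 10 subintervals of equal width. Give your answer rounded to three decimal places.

Δt = (7.5 − 1.5)/10 = 0.6.
f(1.5) ≈ 1.504, f(2.1) ≈ 1.629, f(2.7) ≈ 1.740, f(3.3) ≈ 1.841, f(3.9) ≈ 1.932, f(4.5) ≈ 2.015, f(5.1) ≈ 2.092, f(5.7) ≈ 2.163, f(6.3) ≈ 2.230, f(6.9) ≈ 2.293, f(7.5) ≈ 2.351.
T_10 = (Δt/2)·[f(t_0) + 2f(t_1) + ... + 2f(t_{9}) + f(t_10)].
Sum ≈ 11.917.

11.917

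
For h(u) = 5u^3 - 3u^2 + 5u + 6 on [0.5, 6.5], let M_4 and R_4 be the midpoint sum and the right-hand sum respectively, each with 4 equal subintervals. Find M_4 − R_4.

-1124.4375

M_4 = 2042.0625.
R_4 = 3166.5.
M_4 − R_4 = -1124.4375.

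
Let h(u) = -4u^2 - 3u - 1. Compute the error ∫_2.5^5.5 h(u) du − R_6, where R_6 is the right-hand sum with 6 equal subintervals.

26.75

Exact integral: ∫_2.5^5.5 h(u) du = -240.
R_6 = -266.75.
Error = -240 − (-266.75) = 26.75.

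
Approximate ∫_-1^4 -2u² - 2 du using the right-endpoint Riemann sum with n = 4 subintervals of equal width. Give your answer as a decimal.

-74.6875

Δu = (4 − (-1))/4 = 1.25.
Right endpoints: 0.25, 1.5, 2.75, 4.
f(0.25) = -2.125, f(1.5) = -6.5, f(2.75) = -17.125, f(4) = -34.
Sum = Δu · [f(0.25) + f(1.5) + f(2.75) + f(4)].
Sum = -74.6875.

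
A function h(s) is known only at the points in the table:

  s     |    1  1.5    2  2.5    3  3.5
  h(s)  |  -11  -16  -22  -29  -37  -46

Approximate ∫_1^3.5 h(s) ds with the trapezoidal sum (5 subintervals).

-66.25

Δs = 0.5.
T_5 = (0.5/2)·[(-11) + 2·(-16) + 2·(-22) + 2·(-29) + 2·(-37) + (-46)] = -66.25.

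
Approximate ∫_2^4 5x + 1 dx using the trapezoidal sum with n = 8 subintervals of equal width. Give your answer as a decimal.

Δx = (4 − 2)/8 = 0.25.
f(2) = 11, f(2.25) = 12.25, f(2.5) = 13.5, f(2.75) = 14.75, f(3) = 16, f(3.25) = 17.25, f(3.5) = 18.5, f(3.75) = 19.75, f(4) = 21.
T_8 = (Δx/2)·[f(x_0) + 2f(x_1) + ... + 2f(x_{7}) + f(x_8)].
Sum = 32.

32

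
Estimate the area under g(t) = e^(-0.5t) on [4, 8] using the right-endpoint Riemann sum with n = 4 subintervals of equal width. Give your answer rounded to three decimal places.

0.180

Δt = (8 − 4)/4 = 1.
Right endpoints: 5, 6, 7, 8.
g(5) ≈ 0.082, g(6) ≈ 0.050, g(7) ≈ 0.030, g(8) ≈ 0.018.
Sum = Δt · [g(5) + g(6) + g(7) + g(8)].
Sum ≈ 0.180.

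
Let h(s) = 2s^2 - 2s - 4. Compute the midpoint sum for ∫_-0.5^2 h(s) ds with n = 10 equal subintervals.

-8.359375

Δs = (2 − (-0.5))/10 = 0.25.
Midpoints: -0.375, -0.125, 0.125, 0.375, 0.625, 0.875, 1.125, 1.375, 1.625, 1.875.
h(-0.375) = -2.96875, h(-0.125) = -3.71875, h(0.125) = -4.21875, h(0.375) = -4.46875, h(0.625) = -4.46875, h(0.875) = -4.21875, h(1.125) = -3.71875, h(1.375) = -2.96875, h(1.625) = -1.96875, h(1.875) = -0.71875.
Sum = Δs · [h(-0.375) + h(-0.125) + h(0.125) + ...].
Sum = -8.359375.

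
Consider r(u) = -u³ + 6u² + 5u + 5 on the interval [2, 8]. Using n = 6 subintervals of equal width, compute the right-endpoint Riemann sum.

Δu = (8 − 2)/6 = 1.
Right endpoints: 3, 4, 5, 6, 7, 8.
r(3) = 47, r(4) = 57, r(5) = 55, r(6) = 35, r(7) = -9, r(8) = -83.
Sum = Δu · [r(3) + r(4) + r(5) + ...].
Sum = 102.

102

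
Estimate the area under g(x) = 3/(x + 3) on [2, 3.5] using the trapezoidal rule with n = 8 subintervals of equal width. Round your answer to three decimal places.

0.787

Δx = (3.5 − 2)/8 = 0.1875.
g(2) = 0.6, g(2.1875) = 48/83, g(2.375) = 24/43, g(2.5625) = 48/89, g(2.75) = 12/23, g(2.9375) = 48/95, g(3.125) = 24/49, g(3.3125) = 48/101, g(3.5) = 6/13.
T_8 = (Δx/2)·[g(x_0) + 2g(x_1) + ... + 2g(x_{7}) + g(x_8)].
Sum ≈ 0.787.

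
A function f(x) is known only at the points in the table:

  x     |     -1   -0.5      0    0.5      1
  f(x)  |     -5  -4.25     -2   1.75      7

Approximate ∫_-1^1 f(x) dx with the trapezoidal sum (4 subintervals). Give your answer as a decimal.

-1.75

Δx = 0.5.
T_4 = (0.5/2)·[(-5) + 2·(-4.25) + 2·(-2) + 2·1.75 + 7] = -1.75.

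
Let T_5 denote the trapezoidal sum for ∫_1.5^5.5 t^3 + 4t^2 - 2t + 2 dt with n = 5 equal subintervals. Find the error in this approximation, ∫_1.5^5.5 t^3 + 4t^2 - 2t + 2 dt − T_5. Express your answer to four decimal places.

Exact integral: ∫_1.5^5.5 f(t) dt ≈ 424.833333.
T_5 = 431.02.
Error ≈ 424.833333 − 431.02 ≈ -6.1867.

-6.1867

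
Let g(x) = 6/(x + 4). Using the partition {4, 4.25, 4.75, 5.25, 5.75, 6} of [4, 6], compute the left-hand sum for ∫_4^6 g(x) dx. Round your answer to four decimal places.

Subinterval widths: 0.25, 0.5, 0.5, 0.5, 0.25.
Left endpoints: 4, 4.25, 4.75, 5.25, 5.75.
g(4) = 0.75, g(4.25) = 8/11, g(4.75) = 24/35, g(5.25) = 24/37, g(5.75) = 8/13.
Sum = Σ Δx_i · g(x_i).
Sum ≈ 1.3722.

1.3722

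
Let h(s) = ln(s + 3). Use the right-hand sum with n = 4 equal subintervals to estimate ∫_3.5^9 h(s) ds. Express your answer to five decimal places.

Δs = (9 − 3.5)/4 = 1.375.
Right endpoints: 4.875, 6.25, 7.625, 9.
h(4.875) ≈ 2.06369, h(6.25) ≈ 2.22462, h(7.625) ≈ 2.36321, h(9) ≈ 2.48491.
Sum = Δs · [h(4.875) + h(6.25) + h(7.625) + h(9)].
Sum ≈ 12.56260.

12.56260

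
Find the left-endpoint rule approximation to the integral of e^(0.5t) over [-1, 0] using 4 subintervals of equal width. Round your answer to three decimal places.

0.739

Δt = (0 − (-1))/4 = 0.25.
Left endpoints: -1, -0.75, -0.5, -0.25.
f(-1) ≈ 0.607, f(-0.75) ≈ 0.687, f(-0.5) ≈ 0.779, f(-0.25) ≈ 0.882.
Sum = Δt · [f(-1) + f(-0.75) + f(-0.5) + f(-0.25)].
Sum ≈ 0.739.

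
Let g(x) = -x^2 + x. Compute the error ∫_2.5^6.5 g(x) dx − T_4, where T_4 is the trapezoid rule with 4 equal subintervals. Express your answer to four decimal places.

Exact integral: ∫_2.5^6.5 g(x) dx ≈ -68.333333.
T_4 = -69.
Error ≈ -68.333333 − (-69) ≈ 0.6667.

0.6667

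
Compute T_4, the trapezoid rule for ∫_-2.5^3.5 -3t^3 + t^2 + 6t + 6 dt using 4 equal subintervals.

-17.625

Δt = (3.5 − (-2.5))/4 = 1.5.
f(-2.5) = 44.125, f(-1) = 4, f(0.5) = 8.875, f(2) = -2, f(3.5) = -89.375.
T_4 = (Δt/2)·[f(t_0) + 2f(t_1) + 2f(t_2) + 2f(t_3) + f(t_4)].
Sum = -17.625.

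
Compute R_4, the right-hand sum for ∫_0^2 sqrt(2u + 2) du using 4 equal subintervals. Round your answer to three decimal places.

4.209

Δu = (2 − 0)/4 = 0.5.
Right endpoints: 0.5, 1, 1.5, 2.
f(0.5) ≈ 1.732, f(1) ≈ 2.000, f(1.5) ≈ 2.236, f(2) ≈ 2.449.
Sum = Δu · [f(0.5) + f(1) + f(1.5) + f(2)].
Sum ≈ 4.209.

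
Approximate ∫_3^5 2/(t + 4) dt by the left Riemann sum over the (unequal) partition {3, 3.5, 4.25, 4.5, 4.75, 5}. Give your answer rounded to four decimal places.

0.5194

Subinterval widths: 0.5, 0.75, 0.25, 0.25, 0.25.
Left endpoints: 3, 3.5, 4.25, 4.5, 4.75.
f(3) = 2/7, f(3.5) = 4/15, f(4.25) = 8/33, f(4.5) = 4/17, f(4.75) = 8/35.
Sum = Σ Δt_i · f(t_i).
Sum ≈ 0.5194.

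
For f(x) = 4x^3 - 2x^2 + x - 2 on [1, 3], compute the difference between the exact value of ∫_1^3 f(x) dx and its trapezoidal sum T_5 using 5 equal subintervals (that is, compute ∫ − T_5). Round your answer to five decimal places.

-1.17333

Exact integral: ∫_1^3 f(x) dx ≈ 62.6666667.
T_5 = 63.84.
Error ≈ 62.6666667 − 63.84 ≈ -1.17333.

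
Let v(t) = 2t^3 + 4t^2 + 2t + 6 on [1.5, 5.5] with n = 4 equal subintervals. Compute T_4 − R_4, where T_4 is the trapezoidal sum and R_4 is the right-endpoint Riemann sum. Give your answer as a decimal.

-223

T_4 = 741.
R_4 = 964.
T_4 − R_4 = -223.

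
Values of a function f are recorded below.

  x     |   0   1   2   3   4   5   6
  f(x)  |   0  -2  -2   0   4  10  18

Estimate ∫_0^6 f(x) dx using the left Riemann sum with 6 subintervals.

Δx = 1.
Sum = 1·[0 + (-2) + (-2) + 0 + 4 + 10] = 10.

10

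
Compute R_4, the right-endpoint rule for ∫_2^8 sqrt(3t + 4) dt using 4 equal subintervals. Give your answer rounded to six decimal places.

27.458952

Δt = (8 − 2)/4 = 1.5.
Right endpoints: 3.5, 5, 6.5, 8.
f(3.5) ≈ 3.807887, f(5) ≈ 4.358899, f(6.5) ≈ 4.847680, f(8) ≈ 5.291503.
Sum = Δt · [f(3.5) + f(5) + f(6.5) + f(8)].
Sum ≈ 27.458952.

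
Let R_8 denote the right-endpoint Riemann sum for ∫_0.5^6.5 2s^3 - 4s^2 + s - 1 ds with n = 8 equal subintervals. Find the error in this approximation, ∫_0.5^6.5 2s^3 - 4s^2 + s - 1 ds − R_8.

Exact integral: ∫_0.5^6.5 f(s) ds = 541.5.
R_8 = 696.1875.
Error = 541.5 − 696.1875 = -154.6875.

-154.6875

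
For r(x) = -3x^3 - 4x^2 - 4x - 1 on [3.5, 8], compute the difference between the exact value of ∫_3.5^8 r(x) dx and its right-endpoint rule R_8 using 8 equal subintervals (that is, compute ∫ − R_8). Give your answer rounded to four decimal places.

Exact integral: ∫_3.5^8 r(x) dx = -3692.953125.
R_8 ≈ -4165.288330.
Error ≈ -3692.953125 − (-4165.288330) ≈ 472.3352.

472.3352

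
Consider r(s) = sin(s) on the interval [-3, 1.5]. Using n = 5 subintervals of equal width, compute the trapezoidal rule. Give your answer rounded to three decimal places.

-0.988

Δs = (1.5 − (-3))/5 = 0.9.
r(-3) ≈ -0.141, r(-2.1) ≈ -0.863, r(-1.2) ≈ -0.932, r(-0.3) ≈ -0.296, r(0.6) ≈ 0.565, r(1.5) ≈ 0.997.
T_5 = (Δs/2)·[r(s_0) + 2r(s_1) + ... + 2r(s_{4}) + r(s_5)].
Sum ≈ -0.988.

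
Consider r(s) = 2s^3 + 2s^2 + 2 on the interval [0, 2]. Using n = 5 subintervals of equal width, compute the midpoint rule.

Δs = (2 − 0)/5 = 0.4.
Midpoints: 0.2, 0.6, 1, 1.4, 1.8.
r(0.2) = 2.096, r(0.6) = 3.152, r(1) = 6, r(1.4) = 11.408, r(1.8) = 20.144.
Sum = Δs · [r(0.2) + r(0.6) + r(1) + r(1.4) + r(1.8)].
Sum = 17.12.

17.12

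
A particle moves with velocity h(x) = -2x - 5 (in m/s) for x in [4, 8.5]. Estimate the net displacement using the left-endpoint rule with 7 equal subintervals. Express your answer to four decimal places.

-75.8571

Δx = (8.5 − 4)/7 = 9/14.
Left endpoints: 4, 65/14, 37/7, 83/14, 46/7, 101/14, 55/7.
h(4) = -13, h(65/14) = -100/7, h(37/7) = -109/7, h(83/14) = -118/7, h(46/7) = -127/7, h(101/14) = -136/7, h(55/7) = -145/7.
Sum = Δx · [h(4) + h(65/14) + h(37/7) + ...].
Sum ≈ -75.8571.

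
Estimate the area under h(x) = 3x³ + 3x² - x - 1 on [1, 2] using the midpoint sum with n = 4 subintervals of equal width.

15.6640625

Δx = (2 − 1)/4 = 0.25.
Midpoints: 1.125, 1.375, 1.625, 1.875.
h(1.125) = 3043/512, h(1.375) = 5681/512, h(1.625) = 9303/512, h(1.875) = 14053/512.
Sum = Δx · [h(1.125) + h(1.375) + h(1.625) + h(1.875)].
Sum = 15.6640625.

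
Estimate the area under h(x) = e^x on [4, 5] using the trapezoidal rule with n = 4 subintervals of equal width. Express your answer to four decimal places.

Δx = (5 − 4)/4 = 0.25.
h(4) ≈ 54.5982, h(4.25) ≈ 70.1054, h(4.5) ≈ 90.0171, h(4.75) ≈ 115.5843, h(5) ≈ 148.4132.
T_4 = (Δx/2)·[h(x_0) + 2h(x_1) + 2h(x_2) + 2h(x_3) + h(x_4)].
Sum ≈ 94.3031.

94.3031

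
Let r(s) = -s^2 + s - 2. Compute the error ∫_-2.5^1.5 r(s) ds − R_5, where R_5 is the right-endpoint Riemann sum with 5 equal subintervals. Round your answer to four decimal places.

Exact integral: ∫_-2.5^1.5 r(s) ds ≈ -16.333333.
R_5 = -13.56.
Error ≈ -16.333333 − (-13.56) ≈ -2.7733.

-2.7733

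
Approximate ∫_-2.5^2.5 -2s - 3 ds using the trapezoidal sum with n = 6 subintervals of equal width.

Δs = (2.5 − (-2.5))/6 = 5/6.
f(-2.5) = 2, f(-5/3) = 1/3, f(-5/6) = -4/3, f(0) = -3, f(5/6) = -14/3, f(5/3) = -19/3, f(2.5) = -8.
T_6 = (Δs/2)·[f(s_0) + 2f(s_1) + ... + 2f(s_{5}) + f(s_6)].
Sum = -15.

-15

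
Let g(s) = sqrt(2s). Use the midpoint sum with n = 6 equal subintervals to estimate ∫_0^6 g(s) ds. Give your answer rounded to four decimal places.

13.9305

Δs = (6 − 0)/6 = 1.
Midpoints: 0.5, 1.5, 2.5, 3.5, 4.5, 5.5.
g(0.5) ≈ 1.0000, g(1.5) ≈ 1.7321, g(2.5) ≈ 2.2361, g(3.5) ≈ 2.6458, g(4.5) ≈ 3.0000, g(5.5) ≈ 3.3166.
Sum = Δs · [g(0.5) + g(1.5) + g(2.5) + ...].
Sum ≈ 13.9305.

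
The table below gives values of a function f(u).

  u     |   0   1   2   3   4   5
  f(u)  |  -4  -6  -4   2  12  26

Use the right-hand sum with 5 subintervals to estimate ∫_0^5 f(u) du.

Δu = 1.
Sum = 1·[(-6) + (-4) + 2 + 12 + 26] = 30.

30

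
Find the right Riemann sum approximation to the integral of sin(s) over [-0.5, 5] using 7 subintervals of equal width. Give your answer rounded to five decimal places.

Δs = (5 − (-0.5))/7 = 11/14.
Right endpoints: 2/7, 15/14, 13/7, 37/14, 24/7, 59/14, 5.
f(2/7) ≈ 0.28184, f(15/14) ≈ 0.87789, f(13/7) ≈ 0.95928, f(37/14) ≈ 0.47832, f(24/7) ≈ -0.28306, f(59/14) ≈ -0.87849, f(5) ≈ -0.95892.
Sum = Δs · [f(2/7) + f(15/14) + f(13/7) + ...].
Sum ≈ 0.37467.

0.37467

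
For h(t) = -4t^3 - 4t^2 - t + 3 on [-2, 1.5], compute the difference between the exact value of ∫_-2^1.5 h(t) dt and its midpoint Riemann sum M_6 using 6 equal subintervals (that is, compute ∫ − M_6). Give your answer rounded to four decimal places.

-0.0992

Exact integral: ∫_-2^1.5 h(t) dt ≈ 7.145833.
M_6 ≈ 7.245081.
Error ≈ 7.145833 − 7.245081 ≈ -0.0992.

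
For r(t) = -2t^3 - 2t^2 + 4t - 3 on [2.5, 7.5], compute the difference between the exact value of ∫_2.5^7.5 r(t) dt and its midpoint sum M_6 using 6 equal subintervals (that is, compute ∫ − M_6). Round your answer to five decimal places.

Exact integral: ∫_2.5^7.5 r(t) dt ≈ -1748.3333333.
M_6 ≈ -1739.0740741.
Error ≈ -1748.3333333 − (-1739.0740741) ≈ -9.25926.

-9.25926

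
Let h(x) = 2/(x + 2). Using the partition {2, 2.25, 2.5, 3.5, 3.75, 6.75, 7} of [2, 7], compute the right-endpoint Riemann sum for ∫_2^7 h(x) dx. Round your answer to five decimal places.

Subinterval widths: 0.25, 0.25, 1, 0.25, 3, 0.25.
Right endpoints: 2.25, 2.5, 3.5, 3.75, 6.75, 7.
h(2.25) = 8/17, h(2.5) = 4/9, h(3.5) = 4/11, h(3.75) = 8/23, h(6.75) = 8/35, h(7) = 2/9.
Sum = Σ Δx_i · h(x_i).
Sum ≈ 1.42062.

1.42062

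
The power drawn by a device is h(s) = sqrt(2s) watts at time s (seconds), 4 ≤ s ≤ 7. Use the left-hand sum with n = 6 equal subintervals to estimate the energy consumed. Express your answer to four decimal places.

Δs = (7 − 4)/6 = 0.5.
Left endpoints: 4, 4.5, 5, 5.5, 6, 6.5.
h(4) ≈ 2.8284, h(4.5) ≈ 3.0000, h(5) ≈ 3.1623, h(5.5) ≈ 3.3166, h(6) ≈ 3.4641, h(6.5) ≈ 3.6056.
Sum = Δs · [h(4) + h(4.5) + h(5) + ...].
Sum ≈ 9.6885.

9.6885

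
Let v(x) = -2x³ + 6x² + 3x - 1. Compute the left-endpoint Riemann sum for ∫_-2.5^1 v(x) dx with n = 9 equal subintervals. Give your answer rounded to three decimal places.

Δx = (1 − (-2.5))/9 = 7/18.
Left endpoints: -2.5, -19/9, -31/18, -4/3, -17/18, -5/9, -1/6, 2/9, 11/18.
v(-2.5) = 60.25, v(-19/9) = 27866/729, v(-31/18) = 63703/2916, v(-4/3) = 281/27, v(-17/18) = 9341/2916, v(-5/9) = -344/729, v(-1/6) = -143/108, v(2/9) = -43/729, v(11/18) = 7633/2916.
Sum = Δx · [v(-2.5) + v(-19/9) + v(-31/18) + ...].
Sum ≈ 52.381.

52.381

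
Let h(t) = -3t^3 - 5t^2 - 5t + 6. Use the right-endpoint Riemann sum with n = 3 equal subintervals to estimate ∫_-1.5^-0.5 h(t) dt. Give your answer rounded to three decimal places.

Δt = (-0.5 − (-1.5))/3 = 1/3.
Right endpoints: -7/6, -5/6, -0.5.
h(-7/6) = 235/24, h(-5/6) = 607/72, h(-0.5) = 7.625.
Sum = Δt · [h(-7/6) + h(-5/6) + h(-0.5)].
Sum ≈ 8.616.

8.616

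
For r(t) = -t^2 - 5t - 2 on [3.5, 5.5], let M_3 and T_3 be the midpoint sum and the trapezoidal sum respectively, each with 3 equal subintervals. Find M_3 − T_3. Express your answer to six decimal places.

M_3 ≈ -90.09259259.
T_3 ≈ -90.31481481.
M_3 − T_3 ≈ 0.222222.

0.222222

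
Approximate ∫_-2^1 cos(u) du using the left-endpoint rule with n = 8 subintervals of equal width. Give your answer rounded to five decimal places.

1.55087

Δu = (1 − (-2))/8 = 0.375.
Left endpoints: -2, -1.625, -1.25, -0.875, -0.5, -0.125, 0.25, 0.625.
f(-2) ≈ -0.41615, f(-1.625) ≈ -0.05418, f(-1.25) ≈ 0.31532, f(-0.875) ≈ 0.64100, f(-0.5) ≈ 0.87758, f(-0.125) ≈ 0.99220, f(0.25) ≈ 0.96891, f(0.625) ≈ 0.81096.
Sum = Δu · [f(-2) + f(-1.625) + f(-1.25) + ...].
Sum ≈ 1.55087.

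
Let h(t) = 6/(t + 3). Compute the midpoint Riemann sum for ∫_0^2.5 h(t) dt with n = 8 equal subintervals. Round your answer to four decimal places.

Δt = (2.5 − 0)/8 = 0.3125.
Midpoints: 0.15625, 0.46875, 0.78125, 1.09375, 1.40625, 1.71875, 2.03125, 2.34375.
h(0.15625) = 192/101, h(0.46875) = 64/37, h(0.78125) = 192/121, h(1.09375) = 192/131, h(1.40625) = 64/47, h(1.71875) = 192/151, h(2.03125) = 192/161, h(2.34375) = 64/57.
Sum = Δt · [h(0.15625) + h(0.46875) + h(0.78125) + ...].
Sum ≈ 3.6349.

3.6349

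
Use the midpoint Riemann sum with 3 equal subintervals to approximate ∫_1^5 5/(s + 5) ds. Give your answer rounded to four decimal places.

Δs = (5 − 1)/3 = 4/3.
Midpoints: 5/3, 3, 13/3.
f(5/3) = 0.75, f(3) = 0.625, f(13/3) = 15/28.
Sum = Δs · [f(5/3) + f(3) + f(13/3)].
Sum ≈ 2.5476.

2.5476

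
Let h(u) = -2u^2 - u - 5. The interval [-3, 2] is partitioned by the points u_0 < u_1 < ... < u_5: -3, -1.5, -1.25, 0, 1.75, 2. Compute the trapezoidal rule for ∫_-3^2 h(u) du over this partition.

Subinterval widths: 1.5, 0.25, 1.25, 1.75, 0.25.
h(-3) = -20, h(-1.5) = -8, h(-1.25) = -6.875, h(0) = -5, h(1.75) = -12.875, h(2) = -15.
On each subinterval the trapezoid contributes (Δu_i/2)·[h(u_{i-1}) + h(u_i)].
Sum = -49.40625.

-49.40625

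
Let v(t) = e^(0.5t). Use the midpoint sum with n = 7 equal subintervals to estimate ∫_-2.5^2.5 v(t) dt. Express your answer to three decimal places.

6.374

Δt = (2.5 − (-2.5))/7 = 5/7.
Midpoints: -15/7, -10/7, -5/7, 0, 5/7, 10/7, 15/7.
v(-15/7) ≈ 0.343, v(-10/7) ≈ 0.490, v(-5/7) ≈ 0.700, v(0) ≈ 1.000, v(5/7) ≈ 1.429, v(10/7) ≈ 2.043, v(15/7) ≈ 2.920.
Sum = Δt · [v(-15/7) + v(-10/7) + v(-5/7) + ...].
Sum ≈ 6.374.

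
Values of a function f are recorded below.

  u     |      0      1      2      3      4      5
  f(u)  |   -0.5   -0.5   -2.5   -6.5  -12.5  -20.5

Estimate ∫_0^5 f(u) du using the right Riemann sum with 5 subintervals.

Δu = 1.
Sum = 1·[(-0.5) + (-2.5) + (-6.5) + (-12.5) + (-20.5)] = -42.5.

-42.5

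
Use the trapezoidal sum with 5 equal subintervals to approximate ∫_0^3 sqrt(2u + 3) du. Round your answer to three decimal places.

Δu = (3 − 0)/5 = 0.6.
f(0) ≈ 1.732, f(0.6) ≈ 2.049, f(1.2) ≈ 2.324, f(1.8) ≈ 2.569, f(2.4) ≈ 2.793, f(3) ≈ 3.000.
T_5 = (Δu/2)·[f(u_0) + 2f(u_1) + ... + 2f(u_{4}) + f(u_5)].
Sum ≈ 7.261.

7.261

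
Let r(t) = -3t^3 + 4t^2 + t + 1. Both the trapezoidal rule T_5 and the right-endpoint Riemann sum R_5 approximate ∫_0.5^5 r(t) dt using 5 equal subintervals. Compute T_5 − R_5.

122.00625

T_5 = -297.93375.
R_5 = -419.94.
T_5 − R_5 = 122.00625.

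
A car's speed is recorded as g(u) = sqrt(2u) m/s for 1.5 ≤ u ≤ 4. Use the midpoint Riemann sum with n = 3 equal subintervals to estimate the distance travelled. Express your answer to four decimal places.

5.8168

Δu = (4 − 1.5)/3 = 5/6.
Midpoints: 23/12, 2.75, 43/12.
g(23/12) ≈ 1.9579, g(2.75) ≈ 2.3452, g(43/12) ≈ 2.6771.
Sum = Δu · [g(23/12) + g(2.75) + g(43/12)].
Sum ≈ 5.8168.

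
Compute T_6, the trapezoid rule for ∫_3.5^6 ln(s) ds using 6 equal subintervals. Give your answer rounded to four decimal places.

Δs = (6 − 3.5)/6 = 5/12.
f(3.5) ≈ 1.2528, f(47/12) ≈ 1.3652, f(13/3) ≈ 1.4663, f(4.75) ≈ 1.5581, f(31/6) ≈ 1.6422, f(67/12) ≈ 1.7198, f(6) ≈ 1.7918.
T_6 = (Δs/2)·[f(s_0) + 2f(s_1) + ... + 2f(s_{5}) + f(s_6)].
Sum ≈ 3.8642.

3.8642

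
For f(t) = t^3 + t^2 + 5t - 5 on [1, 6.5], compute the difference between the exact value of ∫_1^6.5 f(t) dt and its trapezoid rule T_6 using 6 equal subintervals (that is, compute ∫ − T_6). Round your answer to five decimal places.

-9.43562

Exact integral: ∫_1^6.5 f(t) dt ≈ 612.8489583.
T_6 ≈ 622.2845775.
Error ≈ 612.8489583 − 622.2845775 ≈ -9.43562.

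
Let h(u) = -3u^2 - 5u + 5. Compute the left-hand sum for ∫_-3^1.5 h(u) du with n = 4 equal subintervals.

7.41796875

Δu = (1.5 − (-3))/4 = 1.125.
Left endpoints: -3, -1.875, -0.75, 0.375.
h(-3) = -7, h(-1.875) = 3.828125, h(-0.75) = 7.0625, h(0.375) = 2.703125.
Sum = Δu · [h(-3) + h(-1.875) + h(-0.75) + h(0.375)].
Sum = 7.41796875.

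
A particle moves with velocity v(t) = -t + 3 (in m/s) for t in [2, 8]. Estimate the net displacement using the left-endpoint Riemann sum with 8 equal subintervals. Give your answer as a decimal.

-9.75

Δt = (8 − 2)/8 = 0.75.
Left endpoints: 2, 2.75, 3.5, 4.25, 5, 5.75, 6.5, 7.25.
v(2) = 1, v(2.75) = 0.25, v(3.5) = -0.5, v(4.25) = -1.25, v(5) = -2, v(5.75) = -2.75, v(6.5) = -3.5, v(7.25) = -4.25.
Sum = Δt · [v(2) + v(2.75) + v(3.5) + ...].
Sum = -9.75.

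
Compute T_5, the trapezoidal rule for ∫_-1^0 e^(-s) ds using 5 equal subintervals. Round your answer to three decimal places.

Δs = (0 − (-1))/5 = 0.2.
f(-1) ≈ 2.718, f(-0.8) ≈ 2.226, f(-0.6) ≈ 1.822, f(-0.4) ≈ 1.492, f(-0.2) ≈ 1.221, f(0) ≈ 1.000.
T_5 = (Δs/2)·[f(s_0) + 2f(s_1) + ... + 2f(s_{4}) + f(s_5)].
Sum ≈ 1.724.

1.724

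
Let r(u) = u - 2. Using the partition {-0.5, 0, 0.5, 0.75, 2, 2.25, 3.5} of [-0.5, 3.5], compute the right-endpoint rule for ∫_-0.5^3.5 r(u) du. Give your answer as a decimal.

-0.125

Subinterval widths: 0.5, 0.5, 0.25, 1.25, 0.25, 1.25.
Right endpoints: 0, 0.5, 0.75, 2, 2.25, 3.5.
r(0) = -2, r(0.5) = -1.5, r(0.75) = -1.25, r(2) = 0, r(2.25) = 0.25, r(3.5) = 1.5.
Sum = Σ Δu_i · r(u_i).
Sum = -0.125.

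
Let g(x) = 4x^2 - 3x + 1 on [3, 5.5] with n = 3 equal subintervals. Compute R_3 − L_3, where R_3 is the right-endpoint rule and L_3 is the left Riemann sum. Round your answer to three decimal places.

R_3 ≈ 189.90741.
L_3 ≈ 125.32407.
R_3 − L_3 ≈ 64.583.

64.583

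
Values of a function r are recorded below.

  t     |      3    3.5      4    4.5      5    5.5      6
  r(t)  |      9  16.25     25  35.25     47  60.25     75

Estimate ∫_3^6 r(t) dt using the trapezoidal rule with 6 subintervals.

112.875

Δt = 0.5.
T_6 = (0.5/2)·[9 + 2·16.25 + 2·25 + 2·35.25 + 2·47 + 2·60.25 + 75] = 112.875.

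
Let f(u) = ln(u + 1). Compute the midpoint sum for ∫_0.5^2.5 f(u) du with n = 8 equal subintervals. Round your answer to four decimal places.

1.7775

Δu = (2.5 − 0.5)/8 = 0.25.
Midpoints: 0.625, 0.875, 1.125, 1.375, 1.625, 1.875, 2.125, 2.375.
f(0.625) ≈ 0.4855, f(0.875) ≈ 0.6286, f(1.125) ≈ 0.7538, f(1.375) ≈ 0.8650, f(1.625) ≈ 0.9651, f(1.875) ≈ 1.0561, f(2.125) ≈ 1.1394, f(2.375) ≈ 1.2164.
Sum = Δu · [f(0.625) + f(0.875) + f(1.125) + ...].
Sum ≈ 1.7775.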